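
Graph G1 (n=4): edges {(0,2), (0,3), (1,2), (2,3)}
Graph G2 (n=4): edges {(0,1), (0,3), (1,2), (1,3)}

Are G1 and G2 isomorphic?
Yes, isomorphic

The graphs are isomorphic.
One valid mapping φ: V(G1) → V(G2): 0→0, 1→2, 2→1, 3→3

Verify φ preserves adjacency — for each edge of G1, its image is an edge of G2:
  (0,2) → (φ(0),φ(2)) = (0,1) ∈ E(G2) ✓
  (0,3) → (φ(0),φ(3)) = (0,3) ∈ E(G2) ✓
  (1,2) → (φ(1),φ(2)) = (1,2) ∈ E(G2) ✓
  (2,3) → (φ(2),φ(3)) = (1,3) ∈ E(G2) ✓
All 4 edges of G1 map to edges of G2, and |E(G1)| = |E(G2)| = 4, so φ is a bijection on edges as well as vertices. Hence G1 ≅ G2.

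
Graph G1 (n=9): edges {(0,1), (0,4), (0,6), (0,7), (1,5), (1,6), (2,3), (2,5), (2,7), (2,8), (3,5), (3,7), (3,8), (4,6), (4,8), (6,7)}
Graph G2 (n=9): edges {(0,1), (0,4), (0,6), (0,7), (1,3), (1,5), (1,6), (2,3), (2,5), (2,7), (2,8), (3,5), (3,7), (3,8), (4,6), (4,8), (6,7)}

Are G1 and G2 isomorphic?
No, not isomorphic

The graphs are NOT isomorphic.

Counting edges: G1 has 16 edge(s); G2 has 17 edge(s).
Edge count is an isomorphism invariant (a bijection on vertices induces a bijection on edges), so differing edge counts rule out isomorphism.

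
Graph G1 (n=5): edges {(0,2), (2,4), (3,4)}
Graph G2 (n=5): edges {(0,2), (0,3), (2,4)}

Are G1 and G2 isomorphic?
Yes, isomorphic

The graphs are isomorphic.
One valid mapping φ: V(G1) → V(G2): 0→4, 1→1, 2→2, 3→3, 4→0

Verify φ preserves adjacency — for each edge of G1, its image is an edge of G2:
  (0,2) → (φ(0),φ(2)) = (2,4) ∈ E(G2) ✓
  (2,4) → (φ(2),φ(4)) = (0,2) ∈ E(G2) ✓
  (3,4) → (φ(3),φ(4)) = (0,3) ∈ E(G2) ✓
All 3 edges of G1 map to edges of G2, and |E(G1)| = |E(G2)| = 3, so φ is a bijection on edges as well as vertices. Hence G1 ≅ G2.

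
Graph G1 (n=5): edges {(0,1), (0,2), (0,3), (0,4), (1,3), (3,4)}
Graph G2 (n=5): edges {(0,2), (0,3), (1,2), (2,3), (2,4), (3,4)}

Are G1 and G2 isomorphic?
Yes, isomorphic

The graphs are isomorphic.
One valid mapping φ: V(G1) → V(G2): 0→2, 1→0, 2→1, 3→3, 4→4

Verify φ preserves adjacency — for each edge of G1, its image is an edge of G2:
  (0,1) → (φ(0),φ(1)) = (0,2) ∈ E(G2) ✓
  (0,2) → (φ(0),φ(2)) = (1,2) ∈ E(G2) ✓
  (0,3) → (φ(0),φ(3)) = (2,3) ∈ E(G2) ✓
  (0,4) → (φ(0),φ(4)) = (2,4) ∈ E(G2) ✓
  (1,3) → (φ(1),φ(3)) = (0,3) ∈ E(G2) ✓
  (3,4) → (φ(3),φ(4)) = (3,4) ∈ E(G2) ✓
All 6 edges of G1 map to edges of G2, and |E(G1)| = |E(G2)| = 6, so φ is a bijection on edges as well as vertices. Hence G1 ≅ G2.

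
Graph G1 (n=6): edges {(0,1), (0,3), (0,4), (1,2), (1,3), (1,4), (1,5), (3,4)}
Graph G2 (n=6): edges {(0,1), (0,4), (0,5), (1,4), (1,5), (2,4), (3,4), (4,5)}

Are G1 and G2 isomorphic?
Yes, isomorphic

The graphs are isomorphic.
One valid mapping φ: V(G1) → V(G2): 0→5, 1→4, 2→3, 3→1, 4→0, 5→2

Verify φ preserves adjacency — for each edge of G1, its image is an edge of G2:
  (0,1) → (φ(0),φ(1)) = (4,5) ∈ E(G2) ✓
  (0,3) → (φ(0),φ(3)) = (1,5) ∈ E(G2) ✓
  (0,4) → (φ(0),φ(4)) = (0,5) ∈ E(G2) ✓
  (1,2) → (φ(1),φ(2)) = (3,4) ∈ E(G2) ✓
  (1,3) → (φ(1),φ(3)) = (1,4) ∈ E(G2) ✓
  (1,4) → (φ(1),φ(4)) = (0,4) ∈ E(G2) ✓
  (1,5) → (φ(1),φ(5)) = (2,4) ∈ E(G2) ✓
  (3,4) → (φ(3),φ(4)) = (0,1) ∈ E(G2) ✓
All 8 edges of G1 map to edges of G2, and |E(G1)| = |E(G2)| = 8, so φ is a bijection on edges as well as vertices. Hence G1 ≅ G2.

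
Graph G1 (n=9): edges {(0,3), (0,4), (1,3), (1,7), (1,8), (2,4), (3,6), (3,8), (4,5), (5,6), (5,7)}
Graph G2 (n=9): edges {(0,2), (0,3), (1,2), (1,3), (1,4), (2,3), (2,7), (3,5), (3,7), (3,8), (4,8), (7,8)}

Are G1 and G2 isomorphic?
No, not isomorphic

The graphs are NOT isomorphic.

Connected components of G1: 1 component(s) with vertex sets [[0, 1, 2, 3, 4, 5, 6, 7, 8]], sizes [9].
Connected components of G2: 2 component(s) with vertex sets [[6], [0, 1, 2, 3, 4, 5, 7, 8]], sizes [1, 8].
The number of connected components (and the multiset of component sizes) is an isomorphism invariant — an isomorphism maps each component of G1 bijectively onto a component of G2. Since G1 has 1 component(s) and G2 has 2, they cannot be isomorphic.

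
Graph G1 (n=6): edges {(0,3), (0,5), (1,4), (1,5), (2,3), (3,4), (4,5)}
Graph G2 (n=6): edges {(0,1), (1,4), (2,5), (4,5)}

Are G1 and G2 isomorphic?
No, not isomorphic

The graphs are NOT isomorphic.

Counting triangles (3-cliques): G1 has 1, G2 has 0.
Triangle count is an isomorphism invariant, so differing triangle counts rule out isomorphism.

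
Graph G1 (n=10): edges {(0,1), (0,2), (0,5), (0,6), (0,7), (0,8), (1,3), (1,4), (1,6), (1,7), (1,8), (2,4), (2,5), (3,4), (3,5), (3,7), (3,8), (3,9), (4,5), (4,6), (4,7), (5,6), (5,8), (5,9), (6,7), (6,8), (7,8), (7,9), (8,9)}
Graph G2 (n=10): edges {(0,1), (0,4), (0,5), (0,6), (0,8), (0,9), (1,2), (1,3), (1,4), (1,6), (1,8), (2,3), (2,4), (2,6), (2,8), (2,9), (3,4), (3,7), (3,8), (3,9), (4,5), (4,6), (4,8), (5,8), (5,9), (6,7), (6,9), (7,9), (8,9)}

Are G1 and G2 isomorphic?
Yes, isomorphic

The graphs are isomorphic.
One valid mapping φ: V(G1) → V(G2): 0→3, 1→1, 2→7, 3→0, 4→6, 5→9, 6→2, 7→4, 8→8, 9→5

Verify φ preserves adjacency — for each edge of G1, its image is an edge of G2:
  (0,1) → (φ(0),φ(1)) = (1,3) ∈ E(G2) ✓
  (0,2) → (φ(0),φ(2)) = (3,7) ∈ E(G2) ✓
  (0,5) → (φ(0),φ(5)) = (3,9) ∈ E(G2) ✓
  (0,6) → (φ(0),φ(6)) = (2,3) ∈ E(G2) ✓
  (0,7) → (φ(0),φ(7)) = (3,4) ∈ E(G2) ✓
  (0,8) → (φ(0),φ(8)) = (3,8) ∈ E(G2) ✓
  (1,3) → (φ(1),φ(3)) = (0,1) ∈ E(G2) ✓
  (1,4) → (φ(1),φ(4)) = (1,6) ∈ E(G2) ✓
  (1,6) → (φ(1),φ(6)) = (1,2) ∈ E(G2) ✓
  (1,7) → (φ(1),φ(7)) = (1,4) ∈ E(G2) ✓
  (1,8) → (φ(1),φ(8)) = (1,8) ∈ E(G2) ✓
  (2,4) → (φ(2),φ(4)) = (6,7) ∈ E(G2) ✓
  (2,5) → (φ(2),φ(5)) = (7,9) ∈ E(G2) ✓
  (3,4) → (φ(3),φ(4)) = (0,6) ∈ E(G2) ✓
  (3,5) → (φ(3),φ(5)) = (0,9) ∈ E(G2) ✓
  (3,7) → (φ(3),φ(7)) = (0,4) ∈ E(G2) ✓
  (3,8) → (φ(3),φ(8)) = (0,8) ∈ E(G2) ✓
  (3,9) → (φ(3),φ(9)) = (0,5) ∈ E(G2) ✓
  (4,5) → (φ(4),φ(5)) = (6,9) ∈ E(G2) ✓
  (4,6) → (φ(4),φ(6)) = (2,6) ∈ E(G2) ✓
  (4,7) → (φ(4),φ(7)) = (4,6) ∈ E(G2) ✓
  (5,6) → (φ(5),φ(6)) = (2,9) ∈ E(G2) ✓
  (5,8) → (φ(5),φ(8)) = (8,9) ∈ E(G2) ✓
  (5,9) → (φ(5),φ(9)) = (5,9) ∈ E(G2) ✓
  (6,7) → (φ(6),φ(7)) = (2,4) ∈ E(G2) ✓
  (6,8) → (φ(6),φ(8)) = (2,8) ∈ E(G2) ✓
  (7,8) → (φ(7),φ(8)) = (4,8) ∈ E(G2) ✓
  (7,9) → (φ(7),φ(9)) = (4,5) ∈ E(G2) ✓
  (8,9) → (φ(8),φ(9)) = (5,8) ∈ E(G2) ✓
All 29 edges of G1 map to edges of G2, and |E(G1)| = |E(G2)| = 29, so φ is a bijection on edges as well as vertices. Hence G1 ≅ G2.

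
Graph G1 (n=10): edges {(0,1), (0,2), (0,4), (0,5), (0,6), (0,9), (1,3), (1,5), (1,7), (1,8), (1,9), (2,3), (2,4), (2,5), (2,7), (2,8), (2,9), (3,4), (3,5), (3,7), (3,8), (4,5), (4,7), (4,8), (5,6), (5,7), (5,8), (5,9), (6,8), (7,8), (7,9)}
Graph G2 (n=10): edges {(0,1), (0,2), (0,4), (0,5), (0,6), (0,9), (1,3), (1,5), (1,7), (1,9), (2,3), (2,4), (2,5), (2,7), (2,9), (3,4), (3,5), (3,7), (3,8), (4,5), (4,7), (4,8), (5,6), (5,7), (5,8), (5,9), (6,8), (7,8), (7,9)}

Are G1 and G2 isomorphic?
No, not isomorphic

The graphs are NOT isomorphic.

Counting edges: G1 has 31 edge(s); G2 has 29 edge(s).
Edge count is an isomorphism invariant (a bijection on vertices induces a bijection on edges), so differing edge counts rule out isomorphism.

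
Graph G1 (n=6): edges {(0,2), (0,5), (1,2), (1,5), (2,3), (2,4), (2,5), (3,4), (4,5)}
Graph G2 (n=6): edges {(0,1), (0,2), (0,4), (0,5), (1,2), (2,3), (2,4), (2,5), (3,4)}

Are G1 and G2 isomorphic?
Yes, isomorphic

The graphs are isomorphic.
One valid mapping φ: V(G1) → V(G2): 0→5, 1→1, 2→2, 3→3, 4→4, 5→0

Verify φ preserves adjacency — for each edge of G1, its image is an edge of G2:
  (0,2) → (φ(0),φ(2)) = (2,5) ∈ E(G2) ✓
  (0,5) → (φ(0),φ(5)) = (0,5) ∈ E(G2) ✓
  (1,2) → (φ(1),φ(2)) = (1,2) ∈ E(G2) ✓
  (1,5) → (φ(1),φ(5)) = (0,1) ∈ E(G2) ✓
  (2,3) → (φ(2),φ(3)) = (2,3) ∈ E(G2) ✓
  (2,4) → (φ(2),φ(4)) = (2,4) ∈ E(G2) ✓
  (2,5) → (φ(2),φ(5)) = (0,2) ∈ E(G2) ✓
  (3,4) → (φ(3),φ(4)) = (3,4) ∈ E(G2) ✓
  (4,5) → (φ(4),φ(5)) = (0,4) ∈ E(G2) ✓
All 9 edges of G1 map to edges of G2, and |E(G1)| = |E(G2)| = 9, so φ is a bijection on edges as well as vertices. Hence G1 ≅ G2.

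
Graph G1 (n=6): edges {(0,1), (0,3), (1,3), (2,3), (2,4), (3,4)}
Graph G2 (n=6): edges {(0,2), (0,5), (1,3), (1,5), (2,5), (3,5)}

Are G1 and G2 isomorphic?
Yes, isomorphic

The graphs are isomorphic.
One valid mapping φ: V(G1) → V(G2): 0→2, 1→0, 2→1, 3→5, 4→3, 5→4

Verify φ preserves adjacency — for each edge of G1, its image is an edge of G2:
  (0,1) → (φ(0),φ(1)) = (0,2) ∈ E(G2) ✓
  (0,3) → (φ(0),φ(3)) = (2,5) ∈ E(G2) ✓
  (1,3) → (φ(1),φ(3)) = (0,5) ∈ E(G2) ✓
  (2,3) → (φ(2),φ(3)) = (1,5) ∈ E(G2) ✓
  (2,4) → (φ(2),φ(4)) = (1,3) ∈ E(G2) ✓
  (3,4) → (φ(3),φ(4)) = (3,5) ∈ E(G2) ✓
All 6 edges of G1 map to edges of G2, and |E(G1)| = |E(G2)| = 6, so φ is a bijection on edges as well as vertices. Hence G1 ≅ G2.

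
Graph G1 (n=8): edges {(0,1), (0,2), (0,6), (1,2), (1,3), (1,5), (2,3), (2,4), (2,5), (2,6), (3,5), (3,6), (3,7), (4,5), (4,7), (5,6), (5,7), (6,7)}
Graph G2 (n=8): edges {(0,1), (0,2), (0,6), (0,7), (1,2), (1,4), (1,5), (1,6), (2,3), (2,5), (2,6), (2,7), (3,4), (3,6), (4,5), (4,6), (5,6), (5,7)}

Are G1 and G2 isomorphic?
Yes, isomorphic

The graphs are isomorphic.
One valid mapping φ: V(G1) → V(G2): 0→7, 1→0, 2→2, 3→1, 4→3, 5→6, 6→5, 7→4

Verify φ preserves adjacency — for each edge of G1, its image is an edge of G2:
  (0,1) → (φ(0),φ(1)) = (0,7) ∈ E(G2) ✓
  (0,2) → (φ(0),φ(2)) = (2,7) ∈ E(G2) ✓
  (0,6) → (φ(0),φ(6)) = (5,7) ∈ E(G2) ✓
  (1,2) → (φ(1),φ(2)) = (0,2) ∈ E(G2) ✓
  (1,3) → (φ(1),φ(3)) = (0,1) ∈ E(G2) ✓
  (1,5) → (φ(1),φ(5)) = (0,6) ∈ E(G2) ✓
  (2,3) → (φ(2),φ(3)) = (1,2) ∈ E(G2) ✓
  (2,4) → (φ(2),φ(4)) = (2,3) ∈ E(G2) ✓
  (2,5) → (φ(2),φ(5)) = (2,6) ∈ E(G2) ✓
  (2,6) → (φ(2),φ(6)) = (2,5) ∈ E(G2) ✓
  (3,5) → (φ(3),φ(5)) = (1,6) ∈ E(G2) ✓
  (3,6) → (φ(3),φ(6)) = (1,5) ∈ E(G2) ✓
  (3,7) → (φ(3),φ(7)) = (1,4) ∈ E(G2) ✓
  (4,5) → (φ(4),φ(5)) = (3,6) ∈ E(G2) ✓
  (4,7) → (φ(4),φ(7)) = (3,4) ∈ E(G2) ✓
  (5,6) → (φ(5),φ(6)) = (5,6) ∈ E(G2) ✓
  (5,7) → (φ(5),φ(7)) = (4,6) ∈ E(G2) ✓
  (6,7) → (φ(6),φ(7)) = (4,5) ∈ E(G2) ✓
All 18 edges of G1 map to edges of G2, and |E(G1)| = |E(G2)| = 18, so φ is a bijection on edges as well as vertices. Hence G1 ≅ G2.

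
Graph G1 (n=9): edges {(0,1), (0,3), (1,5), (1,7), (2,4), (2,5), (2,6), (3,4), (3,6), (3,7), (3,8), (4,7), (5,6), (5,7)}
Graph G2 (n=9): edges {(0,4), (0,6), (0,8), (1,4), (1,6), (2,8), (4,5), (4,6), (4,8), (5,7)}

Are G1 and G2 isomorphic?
No, not isomorphic

The graphs are NOT isomorphic.

Connected components of G1: 1 component(s) with vertex sets [[0, 1, 2, 3, 4, 5, 6, 7, 8]], sizes [9].
Connected components of G2: 2 component(s) with vertex sets [[3], [0, 1, 2, 4, 5, 6, 7, 8]], sizes [1, 8].
The number of connected components (and the multiset of component sizes) is an isomorphism invariant — an isomorphism maps each component of G1 bijectively onto a component of G2. Since G1 has 1 component(s) and G2 has 2, they cannot be isomorphic.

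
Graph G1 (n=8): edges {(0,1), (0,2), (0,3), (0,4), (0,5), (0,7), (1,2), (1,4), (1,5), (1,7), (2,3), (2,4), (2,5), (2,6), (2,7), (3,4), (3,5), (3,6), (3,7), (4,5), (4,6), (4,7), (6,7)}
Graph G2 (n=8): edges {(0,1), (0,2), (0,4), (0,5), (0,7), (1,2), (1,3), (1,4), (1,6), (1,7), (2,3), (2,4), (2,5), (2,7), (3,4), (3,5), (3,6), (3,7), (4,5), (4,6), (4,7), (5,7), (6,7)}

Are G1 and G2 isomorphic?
Yes, isomorphic

The graphs are isomorphic.
One valid mapping φ: V(G1) → V(G2): 0→2, 1→5, 2→7, 3→1, 4→4, 5→0, 6→6, 7→3

Verify φ preserves adjacency — for each edge of G1, its image is an edge of G2:
  (0,1) → (φ(0),φ(1)) = (2,5) ∈ E(G2) ✓
  (0,2) → (φ(0),φ(2)) = (2,7) ∈ E(G2) ✓
  (0,3) → (φ(0),φ(3)) = (1,2) ∈ E(G2) ✓
  (0,4) → (φ(0),φ(4)) = (2,4) ∈ E(G2) ✓
  (0,5) → (φ(0),φ(5)) = (0,2) ∈ E(G2) ✓
  (0,7) → (φ(0),φ(7)) = (2,3) ∈ E(G2) ✓
  (1,2) → (φ(1),φ(2)) = (5,7) ∈ E(G2) ✓
  (1,4) → (φ(1),φ(4)) = (4,5) ∈ E(G2) ✓
  (1,5) → (φ(1),φ(5)) = (0,5) ∈ E(G2) ✓
  (1,7) → (φ(1),φ(7)) = (3,5) ∈ E(G2) ✓
  (2,3) → (φ(2),φ(3)) = (1,7) ∈ E(G2) ✓
  (2,4) → (φ(2),φ(4)) = (4,7) ∈ E(G2) ✓
  (2,5) → (φ(2),φ(5)) = (0,7) ∈ E(G2) ✓
  (2,6) → (φ(2),φ(6)) = (6,7) ∈ E(G2) ✓
  (2,7) → (φ(2),φ(7)) = (3,7) ∈ E(G2) ✓
  (3,4) → (φ(3),φ(4)) = (1,4) ∈ E(G2) ✓
  (3,5) → (φ(3),φ(5)) = (0,1) ∈ E(G2) ✓
  (3,6) → (φ(3),φ(6)) = (1,6) ∈ E(G2) ✓
  (3,7) → (φ(3),φ(7)) = (1,3) ∈ E(G2) ✓
  (4,5) → (φ(4),φ(5)) = (0,4) ∈ E(G2) ✓
  (4,6) → (φ(4),φ(6)) = (4,6) ∈ E(G2) ✓
  (4,7) → (φ(4),φ(7)) = (3,4) ∈ E(G2) ✓
  (6,7) → (φ(6),φ(7)) = (3,6) ∈ E(G2) ✓
All 23 edges of G1 map to edges of G2, and |E(G1)| = |E(G2)| = 23, so φ is a bijection on edges as well as vertices. Hence G1 ≅ G2.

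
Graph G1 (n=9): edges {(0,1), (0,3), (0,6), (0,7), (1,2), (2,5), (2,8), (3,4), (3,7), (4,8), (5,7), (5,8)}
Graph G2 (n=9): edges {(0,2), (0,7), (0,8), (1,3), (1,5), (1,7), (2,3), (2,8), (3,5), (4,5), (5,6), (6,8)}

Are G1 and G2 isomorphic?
Yes, isomorphic

The graphs are isomorphic.
One valid mapping φ: V(G1) → V(G2): 0→5, 1→6, 2→8, 3→1, 4→7, 5→2, 6→4, 7→3, 8→0

Verify φ preserves adjacency — for each edge of G1, its image is an edge of G2:
  (0,1) → (φ(0),φ(1)) = (5,6) ∈ E(G2) ✓
  (0,3) → (φ(0),φ(3)) = (1,5) ∈ E(G2) ✓
  (0,6) → (φ(0),φ(6)) = (4,5) ∈ E(G2) ✓
  (0,7) → (φ(0),φ(7)) = (3,5) ∈ E(G2) ✓
  (1,2) → (φ(1),φ(2)) = (6,8) ∈ E(G2) ✓
  (2,5) → (φ(2),φ(5)) = (2,8) ∈ E(G2) ✓
  (2,8) → (φ(2),φ(8)) = (0,8) ∈ E(G2) ✓
  (3,4) → (φ(3),φ(4)) = (1,7) ∈ E(G2) ✓
  (3,7) → (φ(3),φ(7)) = (1,3) ∈ E(G2) ✓
  (4,8) → (φ(4),φ(8)) = (0,7) ∈ E(G2) ✓
  (5,7) → (φ(5),φ(7)) = (2,3) ∈ E(G2) ✓
  (5,8) → (φ(5),φ(8)) = (0,2) ∈ E(G2) ✓
All 12 edges of G1 map to edges of G2, and |E(G1)| = |E(G2)| = 12, so φ is a bijection on edges as well as vertices. Hence G1 ≅ G2.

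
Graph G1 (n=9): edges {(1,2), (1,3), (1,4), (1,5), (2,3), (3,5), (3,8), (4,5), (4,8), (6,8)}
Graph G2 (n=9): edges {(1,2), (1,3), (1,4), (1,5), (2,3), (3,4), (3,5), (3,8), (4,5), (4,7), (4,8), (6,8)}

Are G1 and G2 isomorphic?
No, not isomorphic

The graphs are NOT isomorphic.

Counting edges: G1 has 10 edge(s); G2 has 12 edge(s).
Edge count is an isomorphism invariant (a bijection on vertices induces a bijection on edges), so differing edge counts rule out isomorphism.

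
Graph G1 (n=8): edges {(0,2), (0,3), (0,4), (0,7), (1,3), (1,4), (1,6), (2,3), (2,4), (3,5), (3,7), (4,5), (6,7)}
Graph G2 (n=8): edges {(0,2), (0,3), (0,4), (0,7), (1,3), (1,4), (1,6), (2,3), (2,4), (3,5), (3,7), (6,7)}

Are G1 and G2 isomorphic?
No, not isomorphic

The graphs are NOT isomorphic.

Counting edges: G1 has 13 edge(s); G2 has 12 edge(s).
Edge count is an isomorphism invariant (a bijection on vertices induces a bijection on edges), so differing edge counts rule out isomorphism.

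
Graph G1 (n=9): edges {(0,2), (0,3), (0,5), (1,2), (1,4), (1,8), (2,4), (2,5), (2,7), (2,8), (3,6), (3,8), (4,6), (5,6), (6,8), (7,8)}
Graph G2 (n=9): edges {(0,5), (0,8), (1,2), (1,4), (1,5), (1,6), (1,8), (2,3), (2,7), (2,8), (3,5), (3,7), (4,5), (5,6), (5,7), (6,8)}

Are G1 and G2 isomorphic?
No, not isomorphic

The graphs are NOT isomorphic.

Degrees in G1: deg(0)=3, deg(1)=3, deg(2)=6, deg(3)=3, deg(4)=3, deg(5)=3, deg(6)=4, deg(7)=2, deg(8)=5.
Sorted degree sequence of G1: [6, 5, 4, 3, 3, 3, 3, 3, 2].
Degrees in G2: deg(0)=2, deg(1)=5, deg(2)=4, deg(3)=3, deg(4)=2, deg(5)=6, deg(6)=3, deg(7)=3, deg(8)=4.
Sorted degree sequence of G2: [6, 5, 4, 4, 3, 3, 3, 2, 2].
The (sorted) degree sequence is an isomorphism invariant, so since G1 and G2 have different degree sequences they cannot be isomorphic.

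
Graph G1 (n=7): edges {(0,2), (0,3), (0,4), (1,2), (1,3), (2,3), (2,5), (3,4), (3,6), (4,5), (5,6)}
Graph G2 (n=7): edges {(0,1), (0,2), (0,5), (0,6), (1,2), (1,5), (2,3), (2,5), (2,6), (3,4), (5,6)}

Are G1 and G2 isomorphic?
No, not isomorphic

The graphs are NOT isomorphic.

Counting triangles (3-cliques): G1 has 3, G2 has 7.
Triangle count is an isomorphism invariant, so differing triangle counts rule out isomorphism.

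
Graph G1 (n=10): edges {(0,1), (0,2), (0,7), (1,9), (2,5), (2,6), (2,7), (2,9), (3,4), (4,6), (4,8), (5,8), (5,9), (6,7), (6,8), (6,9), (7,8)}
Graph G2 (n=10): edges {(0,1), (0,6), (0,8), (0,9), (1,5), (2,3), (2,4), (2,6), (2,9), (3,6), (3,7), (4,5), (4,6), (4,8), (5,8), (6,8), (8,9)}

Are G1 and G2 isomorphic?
Yes, isomorphic

The graphs are isomorphic.
One valid mapping φ: V(G1) → V(G2): 0→5, 1→1, 2→8, 3→7, 4→3, 5→9, 6→6, 7→4, 8→2, 9→0

Verify φ preserves adjacency — for each edge of G1, its image is an edge of G2:
  (0,1) → (φ(0),φ(1)) = (1,5) ∈ E(G2) ✓
  (0,2) → (φ(0),φ(2)) = (5,8) ∈ E(G2) ✓
  (0,7) → (φ(0),φ(7)) = (4,5) ∈ E(G2) ✓
  (1,9) → (φ(1),φ(9)) = (0,1) ∈ E(G2) ✓
  (2,5) → (φ(2),φ(5)) = (8,9) ∈ E(G2) ✓
  (2,6) → (φ(2),φ(6)) = (6,8) ∈ E(G2) ✓
  (2,7) → (φ(2),φ(7)) = (4,8) ∈ E(G2) ✓
  (2,9) → (φ(2),φ(9)) = (0,8) ∈ E(G2) ✓
  (3,4) → (φ(3),φ(4)) = (3,7) ∈ E(G2) ✓
  (4,6) → (φ(4),φ(6)) = (3,6) ∈ E(G2) ✓
  (4,8) → (φ(4),φ(8)) = (2,3) ∈ E(G2) ✓
  (5,8) → (φ(5),φ(8)) = (2,9) ∈ E(G2) ✓
  (5,9) → (φ(5),φ(9)) = (0,9) ∈ E(G2) ✓
  (6,7) → (φ(6),φ(7)) = (4,6) ∈ E(G2) ✓
  (6,8) → (φ(6),φ(8)) = (2,6) ∈ E(G2) ✓
  (6,9) → (φ(6),φ(9)) = (0,6) ∈ E(G2) ✓
  (7,8) → (φ(7),φ(8)) = (2,4) ∈ E(G2) ✓
All 17 edges of G1 map to edges of G2, and |E(G1)| = |E(G2)| = 17, so φ is a bijection on edges as well as vertices. Hence G1 ≅ G2.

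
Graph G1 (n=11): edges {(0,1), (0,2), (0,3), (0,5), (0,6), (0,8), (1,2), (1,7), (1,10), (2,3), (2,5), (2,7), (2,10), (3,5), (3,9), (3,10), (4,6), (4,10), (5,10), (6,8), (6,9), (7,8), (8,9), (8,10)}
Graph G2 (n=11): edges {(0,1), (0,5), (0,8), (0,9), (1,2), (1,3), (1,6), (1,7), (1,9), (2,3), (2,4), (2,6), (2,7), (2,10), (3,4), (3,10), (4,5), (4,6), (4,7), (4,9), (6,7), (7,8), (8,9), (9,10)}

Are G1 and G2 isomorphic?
Yes, isomorphic

The graphs are isomorphic.
One valid mapping φ: V(G1) → V(G2): 0→1, 1→3, 2→2, 3→7, 4→5, 5→6, 6→0, 7→10, 8→9, 9→8, 10→4

Verify φ preserves adjacency — for each edge of G1, its image is an edge of G2:
  (0,1) → (φ(0),φ(1)) = (1,3) ∈ E(G2) ✓
  (0,2) → (φ(0),φ(2)) = (1,2) ∈ E(G2) ✓
  (0,3) → (φ(0),φ(3)) = (1,7) ∈ E(G2) ✓
  (0,5) → (φ(0),φ(5)) = (1,6) ∈ E(G2) ✓
  (0,6) → (φ(0),φ(6)) = (0,1) ∈ E(G2) ✓
  (0,8) → (φ(0),φ(8)) = (1,9) ∈ E(G2) ✓
  (1,2) → (φ(1),φ(2)) = (2,3) ∈ E(G2) ✓
  (1,7) → (φ(1),φ(7)) = (3,10) ∈ E(G2) ✓
  (1,10) → (φ(1),φ(10)) = (3,4) ∈ E(G2) ✓
  (2,3) → (φ(2),φ(3)) = (2,7) ∈ E(G2) ✓
  (2,5) → (φ(2),φ(5)) = (2,6) ∈ E(G2) ✓
  (2,7) → (φ(2),φ(7)) = (2,10) ∈ E(G2) ✓
  (2,10) → (φ(2),φ(10)) = (2,4) ∈ E(G2) ✓
  (3,5) → (φ(3),φ(5)) = (6,7) ∈ E(G2) ✓
  (3,9) → (φ(3),φ(9)) = (7,8) ∈ E(G2) ✓
  (3,10) → (φ(3),φ(10)) = (4,7) ∈ E(G2) ✓
  (4,6) → (φ(4),φ(6)) = (0,5) ∈ E(G2) ✓
  (4,10) → (φ(4),φ(10)) = (4,5) ∈ E(G2) ✓
  (5,10) → (φ(5),φ(10)) = (4,6) ∈ E(G2) ✓
  (6,8) → (φ(6),φ(8)) = (0,9) ∈ E(G2) ✓
  (6,9) → (φ(6),φ(9)) = (0,8) ∈ E(G2) ✓
  (7,8) → (φ(7),φ(8)) = (9,10) ∈ E(G2) ✓
  (8,9) → (φ(8),φ(9)) = (8,9) ∈ E(G2) ✓
  (8,10) → (φ(8),φ(10)) = (4,9) ∈ E(G2) ✓
All 24 edges of G1 map to edges of G2, and |E(G1)| = |E(G2)| = 24, so φ is a bijection on edges as well as vertices. Hence G1 ≅ G2.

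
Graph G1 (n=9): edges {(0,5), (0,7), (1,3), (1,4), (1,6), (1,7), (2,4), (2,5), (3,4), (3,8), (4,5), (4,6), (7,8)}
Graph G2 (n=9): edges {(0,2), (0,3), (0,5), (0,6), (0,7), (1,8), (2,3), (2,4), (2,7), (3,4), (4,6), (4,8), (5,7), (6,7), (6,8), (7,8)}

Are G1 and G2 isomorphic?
No, not isomorphic

The graphs are NOT isomorphic.

Counting triangles (3-cliques): G1 has 3, G2 has 7.
Triangle count is an isomorphism invariant, so differing triangle counts rule out isomorphism.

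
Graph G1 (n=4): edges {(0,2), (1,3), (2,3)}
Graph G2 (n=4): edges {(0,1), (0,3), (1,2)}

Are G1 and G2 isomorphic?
Yes, isomorphic

The graphs are isomorphic.
One valid mapping φ: V(G1) → V(G2): 0→2, 1→3, 2→1, 3→0

Verify φ preserves adjacency — for each edge of G1, its image is an edge of G2:
  (0,2) → (φ(0),φ(2)) = (1,2) ∈ E(G2) ✓
  (1,3) → (φ(1),φ(3)) = (0,3) ∈ E(G2) ✓
  (2,3) → (φ(2),φ(3)) = (0,1) ∈ E(G2) ✓
All 3 edges of G1 map to edges of G2, and |E(G1)| = |E(G2)| = 3, so φ is a bijection on edges as well as vertices. Hence G1 ≅ G2.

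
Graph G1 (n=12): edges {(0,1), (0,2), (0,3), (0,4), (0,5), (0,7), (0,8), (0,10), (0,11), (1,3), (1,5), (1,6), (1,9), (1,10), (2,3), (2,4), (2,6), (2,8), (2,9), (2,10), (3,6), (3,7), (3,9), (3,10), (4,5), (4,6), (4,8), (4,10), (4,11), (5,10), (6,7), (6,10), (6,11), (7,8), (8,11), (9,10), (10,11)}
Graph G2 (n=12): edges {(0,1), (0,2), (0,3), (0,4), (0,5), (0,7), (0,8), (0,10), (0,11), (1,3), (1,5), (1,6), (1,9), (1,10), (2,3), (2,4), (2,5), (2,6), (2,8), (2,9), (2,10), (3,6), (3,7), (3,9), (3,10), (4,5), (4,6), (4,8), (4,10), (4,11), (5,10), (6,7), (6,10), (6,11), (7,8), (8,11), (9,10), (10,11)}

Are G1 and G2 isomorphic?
No, not isomorphic

The graphs are NOT isomorphic.

Counting edges: G1 has 37 edge(s); G2 has 38 edge(s).
Edge count is an isomorphism invariant (a bijection on vertices induces a bijection on edges), so differing edge counts rule out isomorphism.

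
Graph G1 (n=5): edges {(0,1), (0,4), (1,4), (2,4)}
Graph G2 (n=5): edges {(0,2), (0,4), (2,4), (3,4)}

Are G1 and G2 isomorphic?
Yes, isomorphic

The graphs are isomorphic.
One valid mapping φ: V(G1) → V(G2): 0→0, 1→2, 2→3, 3→1, 4→4

Verify φ preserves adjacency — for each edge of G1, its image is an edge of G2:
  (0,1) → (φ(0),φ(1)) = (0,2) ∈ E(G2) ✓
  (0,4) → (φ(0),φ(4)) = (0,4) ∈ E(G2) ✓
  (1,4) → (φ(1),φ(4)) = (2,4) ∈ E(G2) ✓
  (2,4) → (φ(2),φ(4)) = (3,4) ∈ E(G2) ✓
All 4 edges of G1 map to edges of G2, and |E(G1)| = |E(G2)| = 4, so φ is a bijection on edges as well as vertices. Hence G1 ≅ G2.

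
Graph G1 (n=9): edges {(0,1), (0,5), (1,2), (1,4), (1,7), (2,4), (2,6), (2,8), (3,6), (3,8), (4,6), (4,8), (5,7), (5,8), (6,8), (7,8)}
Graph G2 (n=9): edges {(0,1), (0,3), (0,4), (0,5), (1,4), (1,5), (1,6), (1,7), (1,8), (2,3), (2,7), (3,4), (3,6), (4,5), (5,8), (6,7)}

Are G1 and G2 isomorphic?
Yes, isomorphic

The graphs are isomorphic.
One valid mapping φ: V(G1) → V(G2): 0→2, 1→3, 2→0, 3→8, 4→4, 5→7, 6→5, 7→6, 8→1

Verify φ preserves adjacency — for each edge of G1, its image is an edge of G2:
  (0,1) → (φ(0),φ(1)) = (2,3) ∈ E(G2) ✓
  (0,5) → (φ(0),φ(5)) = (2,7) ∈ E(G2) ✓
  (1,2) → (φ(1),φ(2)) = (0,3) ∈ E(G2) ✓
  (1,4) → (φ(1),φ(4)) = (3,4) ∈ E(G2) ✓
  (1,7) → (φ(1),φ(7)) = (3,6) ∈ E(G2) ✓
  (2,4) → (φ(2),φ(4)) = (0,4) ∈ E(G2) ✓
  (2,6) → (φ(2),φ(6)) = (0,5) ∈ E(G2) ✓
  (2,8) → (φ(2),φ(8)) = (0,1) ∈ E(G2) ✓
  (3,6) → (φ(3),φ(6)) = (5,8) ∈ E(G2) ✓
  (3,8) → (φ(3),φ(8)) = (1,8) ∈ E(G2) ✓
  (4,6) → (φ(4),φ(6)) = (4,5) ∈ E(G2) ✓
  (4,8) → (φ(4),φ(8)) = (1,4) ∈ E(G2) ✓
  (5,7) → (φ(5),φ(7)) = (6,7) ∈ E(G2) ✓
  (5,8) → (φ(5),φ(8)) = (1,7) ∈ E(G2) ✓
  (6,8) → (φ(6),φ(8)) = (1,5) ∈ E(G2) ✓
  (7,8) → (φ(7),φ(8)) = (1,6) ∈ E(G2) ✓
All 16 edges of G1 map to edges of G2, and |E(G1)| = |E(G2)| = 16, so φ is a bijection on edges as well as vertices. Hence G1 ≅ G2.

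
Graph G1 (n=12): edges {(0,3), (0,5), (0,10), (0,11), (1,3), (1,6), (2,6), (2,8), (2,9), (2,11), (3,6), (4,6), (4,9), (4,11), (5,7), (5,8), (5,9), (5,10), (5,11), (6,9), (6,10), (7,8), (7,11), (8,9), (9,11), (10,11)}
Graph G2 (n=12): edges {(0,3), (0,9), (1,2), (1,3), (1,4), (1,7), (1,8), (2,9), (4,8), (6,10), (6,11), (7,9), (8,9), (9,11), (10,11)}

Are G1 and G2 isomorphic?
No, not isomorphic

The graphs are NOT isomorphic.

Connected components of G1: 1 component(s) with vertex sets [[0, 1, 2, 3, 4, 5, 6, 7, 8, 9, 10, 11]], sizes [12].
Connected components of G2: 2 component(s) with vertex sets [[5], [0, 1, 2, 3, 4, 6, 7, 8, 9, 10, 11]], sizes [1, 11].
The number of connected components (and the multiset of component sizes) is an isomorphism invariant — an isomorphism maps each component of G1 bijectively onto a component of G2. Since G1 has 1 component(s) and G2 has 2, they cannot be isomorphic.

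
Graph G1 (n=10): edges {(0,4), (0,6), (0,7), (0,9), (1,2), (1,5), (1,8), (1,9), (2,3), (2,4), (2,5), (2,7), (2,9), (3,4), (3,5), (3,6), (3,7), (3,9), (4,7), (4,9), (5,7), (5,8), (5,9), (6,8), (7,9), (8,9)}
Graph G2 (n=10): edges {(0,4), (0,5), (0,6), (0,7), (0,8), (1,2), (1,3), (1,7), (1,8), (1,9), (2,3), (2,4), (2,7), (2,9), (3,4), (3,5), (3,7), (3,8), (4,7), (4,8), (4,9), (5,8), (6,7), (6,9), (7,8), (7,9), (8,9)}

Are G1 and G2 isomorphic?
No, not isomorphic

The graphs are NOT isomorphic.

Counting triangles (3-cliques): G1 has 25, G2 has 27.
Triangle count is an isomorphism invariant, so differing triangle counts rule out isomorphism.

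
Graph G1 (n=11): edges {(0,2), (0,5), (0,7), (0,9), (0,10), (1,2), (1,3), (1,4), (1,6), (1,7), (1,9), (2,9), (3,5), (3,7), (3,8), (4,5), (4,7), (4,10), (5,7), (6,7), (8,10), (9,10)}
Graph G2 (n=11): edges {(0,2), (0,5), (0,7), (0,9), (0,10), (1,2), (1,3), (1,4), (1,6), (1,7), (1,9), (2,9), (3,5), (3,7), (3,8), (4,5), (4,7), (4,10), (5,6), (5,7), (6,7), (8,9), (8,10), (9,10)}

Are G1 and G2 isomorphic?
No, not isomorphic

The graphs are NOT isomorphic.

Counting edges: G1 has 22 edge(s); G2 has 24 edge(s).
Edge count is an isomorphism invariant (a bijection on vertices induces a bijection on edges), so differing edge counts rule out isomorphism.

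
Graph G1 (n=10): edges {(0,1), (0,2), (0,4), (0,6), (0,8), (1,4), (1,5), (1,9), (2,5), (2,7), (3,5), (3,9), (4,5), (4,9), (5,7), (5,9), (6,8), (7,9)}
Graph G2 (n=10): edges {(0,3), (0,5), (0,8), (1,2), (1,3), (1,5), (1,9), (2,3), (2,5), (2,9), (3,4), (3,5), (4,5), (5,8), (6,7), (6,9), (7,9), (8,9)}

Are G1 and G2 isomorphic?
Yes, isomorphic

The graphs are isomorphic.
One valid mapping φ: V(G1) → V(G2): 0→9, 1→1, 2→8, 3→4, 4→2, 5→5, 6→6, 7→0, 8→7, 9→3

Verify φ preserves adjacency — for each edge of G1, its image is an edge of G2:
  (0,1) → (φ(0),φ(1)) = (1,9) ∈ E(G2) ✓
  (0,2) → (φ(0),φ(2)) = (8,9) ∈ E(G2) ✓
  (0,4) → (φ(0),φ(4)) = (2,9) ∈ E(G2) ✓
  (0,6) → (φ(0),φ(6)) = (6,9) ∈ E(G2) ✓
  (0,8) → (φ(0),φ(8)) = (7,9) ∈ E(G2) ✓
  (1,4) → (φ(1),φ(4)) = (1,2) ∈ E(G2) ✓
  (1,5) → (φ(1),φ(5)) = (1,5) ∈ E(G2) ✓
  (1,9) → (φ(1),φ(9)) = (1,3) ∈ E(G2) ✓
  (2,5) → (φ(2),φ(5)) = (5,8) ∈ E(G2) ✓
  (2,7) → (φ(2),φ(7)) = (0,8) ∈ E(G2) ✓
  (3,5) → (φ(3),φ(5)) = (4,5) ∈ E(G2) ✓
  (3,9) → (φ(3),φ(9)) = (3,4) ∈ E(G2) ✓
  (4,5) → (φ(4),φ(5)) = (2,5) ∈ E(G2) ✓
  (4,9) → (φ(4),φ(9)) = (2,3) ∈ E(G2) ✓
  (5,7) → (φ(5),φ(7)) = (0,5) ∈ E(G2) ✓
  (5,9) → (φ(5),φ(9)) = (3,5) ∈ E(G2) ✓
  (6,8) → (φ(6),φ(8)) = (6,7) ∈ E(G2) ✓
  (7,9) → (φ(7),φ(9)) = (0,3) ∈ E(G2) ✓
All 18 edges of G1 map to edges of G2, and |E(G1)| = |E(G2)| = 18, so φ is a bijection on edges as well as vertices. Hence G1 ≅ G2.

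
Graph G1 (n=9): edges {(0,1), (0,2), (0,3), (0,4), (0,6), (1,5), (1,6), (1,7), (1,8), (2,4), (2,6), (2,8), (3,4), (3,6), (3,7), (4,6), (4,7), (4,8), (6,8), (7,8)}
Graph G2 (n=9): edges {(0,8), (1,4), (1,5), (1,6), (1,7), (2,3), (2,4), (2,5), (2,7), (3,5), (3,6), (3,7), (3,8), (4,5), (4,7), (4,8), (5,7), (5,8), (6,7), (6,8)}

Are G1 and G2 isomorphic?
Yes, isomorphic

The graphs are isomorphic.
One valid mapping φ: V(G1) → V(G2): 0→4, 1→8, 2→2, 3→1, 4→7, 5→0, 6→5, 7→6, 8→3

Verify φ preserves adjacency — for each edge of G1, its image is an edge of G2:
  (0,1) → (φ(0),φ(1)) = (4,8) ∈ E(G2) ✓
  (0,2) → (φ(0),φ(2)) = (2,4) ∈ E(G2) ✓
  (0,3) → (φ(0),φ(3)) = (1,4) ∈ E(G2) ✓
  (0,4) → (φ(0),φ(4)) = (4,7) ∈ E(G2) ✓
  (0,6) → (φ(0),φ(6)) = (4,5) ∈ E(G2) ✓
  (1,5) → (φ(1),φ(5)) = (0,8) ∈ E(G2) ✓
  (1,6) → (φ(1),φ(6)) = (5,8) ∈ E(G2) ✓
  (1,7) → (φ(1),φ(7)) = (6,8) ∈ E(G2) ✓
  (1,8) → (φ(1),φ(8)) = (3,8) ∈ E(G2) ✓
  (2,4) → (φ(2),φ(4)) = (2,7) ∈ E(G2) ✓
  (2,6) → (φ(2),φ(6)) = (2,5) ∈ E(G2) ✓
  (2,8) → (φ(2),φ(8)) = (2,3) ∈ E(G2) ✓
  (3,4) → (φ(3),φ(4)) = (1,7) ∈ E(G2) ✓
  (3,6) → (φ(3),φ(6)) = (1,5) ∈ E(G2) ✓
  (3,7) → (φ(3),φ(7)) = (1,6) ∈ E(G2) ✓
  (4,6) → (φ(4),φ(6)) = (5,7) ∈ E(G2) ✓
  (4,7) → (φ(4),φ(7)) = (6,7) ∈ E(G2) ✓
  (4,8) → (φ(4),φ(8)) = (3,7) ∈ E(G2) ✓
  (6,8) → (φ(6),φ(8)) = (3,5) ∈ E(G2) ✓
  (7,8) → (φ(7),φ(8)) = (3,6) ∈ E(G2) ✓
All 20 edges of G1 map to edges of G2, and |E(G1)| = |E(G2)| = 20, so φ is a bijection on edges as well as vertices. Hence G1 ≅ G2.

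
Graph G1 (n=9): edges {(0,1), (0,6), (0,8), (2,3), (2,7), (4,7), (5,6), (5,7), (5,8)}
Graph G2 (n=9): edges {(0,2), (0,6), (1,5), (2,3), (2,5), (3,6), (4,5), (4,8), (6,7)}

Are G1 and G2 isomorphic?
Yes, isomorphic

The graphs are isomorphic.
One valid mapping φ: V(G1) → V(G2): 0→6, 1→7, 2→4, 3→8, 4→1, 5→2, 6→3, 7→5, 8→0

Verify φ preserves adjacency — for each edge of G1, its image is an edge of G2:
  (0,1) → (φ(0),φ(1)) = (6,7) ∈ E(G2) ✓
  (0,6) → (φ(0),φ(6)) = (3,6) ∈ E(G2) ✓
  (0,8) → (φ(0),φ(8)) = (0,6) ∈ E(G2) ✓
  (2,3) → (φ(2),φ(3)) = (4,8) ∈ E(G2) ✓
  (2,7) → (φ(2),φ(7)) = (4,5) ∈ E(G2) ✓
  (4,7) → (φ(4),φ(7)) = (1,5) ∈ E(G2) ✓
  (5,6) → (φ(5),φ(6)) = (2,3) ∈ E(G2) ✓
  (5,7) → (φ(5),φ(7)) = (2,5) ∈ E(G2) ✓
  (5,8) → (φ(5),φ(8)) = (0,2) ∈ E(G2) ✓
All 9 edges of G1 map to edges of G2, and |E(G1)| = |E(G2)| = 9, so φ is a bijection on edges as well as vertices. Hence G1 ≅ G2.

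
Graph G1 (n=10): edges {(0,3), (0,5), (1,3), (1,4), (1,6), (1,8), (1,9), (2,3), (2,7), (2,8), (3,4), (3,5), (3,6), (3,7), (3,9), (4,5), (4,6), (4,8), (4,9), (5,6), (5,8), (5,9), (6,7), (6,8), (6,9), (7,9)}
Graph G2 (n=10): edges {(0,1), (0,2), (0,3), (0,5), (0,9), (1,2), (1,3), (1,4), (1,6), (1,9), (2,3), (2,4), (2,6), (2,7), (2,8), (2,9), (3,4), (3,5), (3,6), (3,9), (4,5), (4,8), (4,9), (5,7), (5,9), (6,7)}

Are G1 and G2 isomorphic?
Yes, isomorphic

The graphs are isomorphic.
One valid mapping φ: V(G1) → V(G2): 0→8, 1→0, 2→7, 3→2, 4→9, 5→4, 6→3, 7→6, 8→5, 9→1

Verify φ preserves adjacency — for each edge of G1, its image is an edge of G2:
  (0,3) → (φ(0),φ(3)) = (2,8) ∈ E(G2) ✓
  (0,5) → (φ(0),φ(5)) = (4,8) ∈ E(G2) ✓
  (1,3) → (φ(1),φ(3)) = (0,2) ∈ E(G2) ✓
  (1,4) → (φ(1),φ(4)) = (0,9) ∈ E(G2) ✓
  (1,6) → (φ(1),φ(6)) = (0,3) ∈ E(G2) ✓
  (1,8) → (φ(1),φ(8)) = (0,5) ∈ E(G2) ✓
  (1,9) → (φ(1),φ(9)) = (0,1) ∈ E(G2) ✓
  (2,3) → (φ(2),φ(3)) = (2,7) ∈ E(G2) ✓
  (2,7) → (φ(2),φ(7)) = (6,7) ∈ E(G2) ✓
  (2,8) → (φ(2),φ(8)) = (5,7) ∈ E(G2) ✓
  (3,4) → (φ(3),φ(4)) = (2,9) ∈ E(G2) ✓
  (3,5) → (φ(3),φ(5)) = (2,4) ∈ E(G2) ✓
  (3,6) → (φ(3),φ(6)) = (2,3) ∈ E(G2) ✓
  (3,7) → (φ(3),φ(7)) = (2,6) ∈ E(G2) ✓
  (3,9) → (φ(3),φ(9)) = (1,2) ∈ E(G2) ✓
  (4,5) → (φ(4),φ(5)) = (4,9) ∈ E(G2) ✓
  (4,6) → (φ(4),φ(6)) = (3,9) ∈ E(G2) ✓
  (4,8) → (φ(4),φ(8)) = (5,9) ∈ E(G2) ✓
  (4,9) → (φ(4),φ(9)) = (1,9) ∈ E(G2) ✓
  (5,6) → (φ(5),φ(6)) = (3,4) ∈ E(G2) ✓
  (5,8) → (φ(5),φ(8)) = (4,5) ∈ E(G2) ✓
  (5,9) → (φ(5),φ(9)) = (1,4) ∈ E(G2) ✓
  (6,7) → (φ(6),φ(7)) = (3,6) ∈ E(G2) ✓
  (6,8) → (φ(6),φ(8)) = (3,5) ∈ E(G2) ✓
  (6,9) → (φ(6),φ(9)) = (1,3) ∈ E(G2) ✓
  (7,9) → (φ(7),φ(9)) = (1,6) ∈ E(G2) ✓
All 26 edges of G1 map to edges of G2, and |E(G1)| = |E(G2)| = 26, so φ is a bijection on edges as well as vertices. Hence G1 ≅ G2.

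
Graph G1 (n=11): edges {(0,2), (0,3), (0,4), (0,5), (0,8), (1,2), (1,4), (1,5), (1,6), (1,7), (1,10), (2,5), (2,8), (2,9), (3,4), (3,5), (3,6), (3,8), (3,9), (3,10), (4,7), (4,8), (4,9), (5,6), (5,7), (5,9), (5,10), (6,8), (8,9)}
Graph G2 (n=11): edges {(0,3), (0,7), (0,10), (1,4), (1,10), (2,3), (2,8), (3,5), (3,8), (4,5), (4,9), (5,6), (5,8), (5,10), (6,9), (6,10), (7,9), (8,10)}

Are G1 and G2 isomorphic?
No, not isomorphic

The graphs are NOT isomorphic.

Degrees in G1: deg(0)=5, deg(1)=6, deg(2)=5, deg(3)=7, deg(4)=6, deg(5)=8, deg(6)=4, deg(7)=3, deg(8)=6, deg(9)=5, deg(10)=3.
Sorted degree sequence of G1: [8, 7, 6, 6, 6, 5, 5, 5, 4, 3, 3].
Degrees in G2: deg(0)=3, deg(1)=2, deg(2)=2, deg(3)=4, deg(4)=3, deg(5)=5, deg(6)=3, deg(7)=2, deg(8)=4, deg(9)=3, deg(10)=5.
Sorted degree sequence of G2: [5, 5, 4, 4, 3, 3, 3, 3, 2, 2, 2].
The (sorted) degree sequence is an isomorphism invariant, so since G1 and G2 have different degree sequences they cannot be isomorphic.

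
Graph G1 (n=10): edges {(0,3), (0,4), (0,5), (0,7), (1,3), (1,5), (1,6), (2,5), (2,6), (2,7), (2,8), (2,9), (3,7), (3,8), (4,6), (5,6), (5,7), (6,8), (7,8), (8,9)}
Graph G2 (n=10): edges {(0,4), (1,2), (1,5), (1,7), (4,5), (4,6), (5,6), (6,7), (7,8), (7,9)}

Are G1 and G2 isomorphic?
No, not isomorphic

The graphs are NOT isomorphic.

Counting triangles (3-cliques): G1 has 9, G2 has 1.
Triangle count is an isomorphism invariant, so differing triangle counts rule out isomorphism.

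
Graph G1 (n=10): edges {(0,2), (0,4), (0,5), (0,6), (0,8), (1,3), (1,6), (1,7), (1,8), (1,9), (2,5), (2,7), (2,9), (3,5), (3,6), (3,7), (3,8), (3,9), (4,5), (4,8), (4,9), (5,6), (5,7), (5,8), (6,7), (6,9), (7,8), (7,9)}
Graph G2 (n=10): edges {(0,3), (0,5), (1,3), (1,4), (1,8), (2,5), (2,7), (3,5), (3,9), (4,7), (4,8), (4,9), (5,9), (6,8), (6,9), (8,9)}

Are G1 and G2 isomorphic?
No, not isomorphic

The graphs are NOT isomorphic.

Degrees in G1: deg(0)=5, deg(1)=5, deg(2)=4, deg(3)=6, deg(4)=4, deg(5)=7, deg(6)=6, deg(7)=7, deg(8)=6, deg(9)=6.
Sorted degree sequence of G1: [7, 7, 6, 6, 6, 6, 5, 5, 4, 4].
Degrees in G2: deg(0)=2, deg(1)=3, deg(2)=2, deg(3)=4, deg(4)=4, deg(5)=4, deg(6)=2, deg(7)=2, deg(8)=4, deg(9)=5.
Sorted degree sequence of G2: [5, 4, 4, 4, 4, 3, 2, 2, 2, 2].
The (sorted) degree sequence is an isomorphism invariant, so since G1 and G2 have different degree sequences they cannot be isomorphic.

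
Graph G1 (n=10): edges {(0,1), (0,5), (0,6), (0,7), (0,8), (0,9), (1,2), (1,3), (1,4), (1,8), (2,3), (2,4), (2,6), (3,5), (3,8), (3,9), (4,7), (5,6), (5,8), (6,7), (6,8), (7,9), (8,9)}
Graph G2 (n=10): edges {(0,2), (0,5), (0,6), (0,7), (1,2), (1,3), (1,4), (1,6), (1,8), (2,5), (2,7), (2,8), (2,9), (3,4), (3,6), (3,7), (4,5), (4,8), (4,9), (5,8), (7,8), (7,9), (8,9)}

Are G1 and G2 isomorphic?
Yes, isomorphic

The graphs are isomorphic.
One valid mapping φ: V(G1) → V(G2): 0→2, 1→1, 2→3, 3→4, 4→6, 5→9, 6→7, 7→0, 8→8, 9→5

Verify φ preserves adjacency — for each edge of G1, its image is an edge of G2:
  (0,1) → (φ(0),φ(1)) = (1,2) ∈ E(G2) ✓
  (0,5) → (φ(0),φ(5)) = (2,9) ∈ E(G2) ✓
  (0,6) → (φ(0),φ(6)) = (2,7) ∈ E(G2) ✓
  (0,7) → (φ(0),φ(7)) = (0,2) ∈ E(G2) ✓
  (0,8) → (φ(0),φ(8)) = (2,8) ∈ E(G2) ✓
  (0,9) → (φ(0),φ(9)) = (2,5) ∈ E(G2) ✓
  (1,2) → (φ(1),φ(2)) = (1,3) ∈ E(G2) ✓
  (1,3) → (φ(1),φ(3)) = (1,4) ∈ E(G2) ✓
  (1,4) → (φ(1),φ(4)) = (1,6) ∈ E(G2) ✓
  (1,8) → (φ(1),φ(8)) = (1,8) ∈ E(G2) ✓
  (2,3) → (φ(2),φ(3)) = (3,4) ∈ E(G2) ✓
  (2,4) → (φ(2),φ(4)) = (3,6) ∈ E(G2) ✓
  (2,6) → (φ(2),φ(6)) = (3,7) ∈ E(G2) ✓
  (3,5) → (φ(3),φ(5)) = (4,9) ∈ E(G2) ✓
  (3,8) → (φ(3),φ(8)) = (4,8) ∈ E(G2) ✓
  (3,9) → (φ(3),φ(9)) = (4,5) ∈ E(G2) ✓
  (4,7) → (φ(4),φ(7)) = (0,6) ∈ E(G2) ✓
  (5,6) → (φ(5),φ(6)) = (7,9) ∈ E(G2) ✓
  (5,8) → (φ(5),φ(8)) = (8,9) ∈ E(G2) ✓
  (6,7) → (φ(6),φ(7)) = (0,7) ∈ E(G2) ✓
  (6,8) → (φ(6),φ(8)) = (7,8) ∈ E(G2) ✓
  (7,9) → (φ(7),φ(9)) = (0,5) ∈ E(G2) ✓
  (8,9) → (φ(8),φ(9)) = (5,8) ∈ E(G2) ✓
All 23 edges of G1 map to edges of G2, and |E(G1)| = |E(G2)| = 23, so φ is a bijection on edges as well as vertices. Hence G1 ≅ G2.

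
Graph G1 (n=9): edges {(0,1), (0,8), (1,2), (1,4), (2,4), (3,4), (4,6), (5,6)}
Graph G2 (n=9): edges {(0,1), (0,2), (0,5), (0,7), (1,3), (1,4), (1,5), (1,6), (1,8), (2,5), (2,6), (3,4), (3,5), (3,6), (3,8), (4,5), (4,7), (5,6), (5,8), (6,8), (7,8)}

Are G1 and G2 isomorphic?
No, not isomorphic

The graphs are NOT isomorphic.

Degrees in G1: deg(0)=2, deg(1)=3, deg(2)=2, deg(3)=1, deg(4)=4, deg(5)=1, deg(6)=2, deg(7)=0, deg(8)=1.
Sorted degree sequence of G1: [4, 3, 2, 2, 2, 1, 1, 1, 0].
Degrees in G2: deg(0)=4, deg(1)=6, deg(2)=3, deg(3)=5, deg(4)=4, deg(5)=7, deg(6)=5, deg(7)=3, deg(8)=5.
Sorted degree sequence of G2: [7, 6, 5, 5, 5, 4, 4, 3, 3].
The (sorted) degree sequence is an isomorphism invariant, so since G1 and G2 have different degree sequences they cannot be isomorphic.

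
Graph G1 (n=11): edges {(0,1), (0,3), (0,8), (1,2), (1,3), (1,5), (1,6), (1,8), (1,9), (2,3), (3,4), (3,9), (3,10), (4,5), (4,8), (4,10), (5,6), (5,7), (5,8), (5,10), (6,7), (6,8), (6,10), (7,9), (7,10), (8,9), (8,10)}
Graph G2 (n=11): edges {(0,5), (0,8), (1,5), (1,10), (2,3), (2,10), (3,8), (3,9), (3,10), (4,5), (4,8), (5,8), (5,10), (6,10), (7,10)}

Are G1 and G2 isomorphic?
No, not isomorphic

The graphs are NOT isomorphic.

Degrees in G1: deg(0)=3, deg(1)=7, deg(2)=2, deg(3)=6, deg(4)=4, deg(5)=6, deg(6)=5, deg(7)=4, deg(8)=7, deg(9)=4, deg(10)=6.
Sorted degree sequence of G1: [7, 7, 6, 6, 6, 5, 4, 4, 4, 3, 2].
Degrees in G2: deg(0)=2, deg(1)=2, deg(2)=2, deg(3)=4, deg(4)=2, deg(5)=5, deg(6)=1, deg(7)=1, deg(8)=4, deg(9)=1, deg(10)=6.
Sorted degree sequence of G2: [6, 5, 4, 4, 2, 2, 2, 2, 1, 1, 1].
The (sorted) degree sequence is an isomorphism invariant, so since G1 and G2 have different degree sequences they cannot be isomorphic.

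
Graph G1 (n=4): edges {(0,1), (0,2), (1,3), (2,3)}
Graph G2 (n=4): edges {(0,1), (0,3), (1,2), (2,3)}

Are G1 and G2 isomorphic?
Yes, isomorphic

The graphs are isomorphic.
One valid mapping φ: V(G1) → V(G2): 0→0, 1→1, 2→3, 3→2

Verify φ preserves adjacency — for each edge of G1, its image is an edge of G2:
  (0,1) → (φ(0),φ(1)) = (0,1) ∈ E(G2) ✓
  (0,2) → (φ(0),φ(2)) = (0,3) ∈ E(G2) ✓
  (1,3) → (φ(1),φ(3)) = (1,2) ∈ E(G2) ✓
  (2,3) → (φ(2),φ(3)) = (2,3) ∈ E(G2) ✓
All 4 edges of G1 map to edges of G2, and |E(G1)| = |E(G2)| = 4, so φ is a bijection on edges as well as vertices. Hence G1 ≅ G2.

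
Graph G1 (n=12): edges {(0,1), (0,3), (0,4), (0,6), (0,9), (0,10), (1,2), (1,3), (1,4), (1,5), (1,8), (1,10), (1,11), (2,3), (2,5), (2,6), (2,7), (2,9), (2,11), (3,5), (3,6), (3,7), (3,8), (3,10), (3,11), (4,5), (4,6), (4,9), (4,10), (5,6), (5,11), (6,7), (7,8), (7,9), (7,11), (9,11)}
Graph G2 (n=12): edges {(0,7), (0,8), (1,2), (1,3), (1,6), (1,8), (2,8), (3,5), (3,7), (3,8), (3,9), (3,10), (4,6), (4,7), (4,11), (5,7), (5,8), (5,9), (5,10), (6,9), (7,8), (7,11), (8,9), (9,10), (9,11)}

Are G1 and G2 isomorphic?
No, not isomorphic

The graphs are NOT isomorphic.

Degrees in G1: deg(0)=6, deg(1)=8, deg(2)=7, deg(3)=9, deg(4)=6, deg(5)=6, deg(6)=6, deg(7)=6, deg(8)=3, deg(9)=5, deg(10)=4, deg(11)=6.
Sorted degree sequence of G1: [9, 8, 7, 6, 6, 6, 6, 6, 6, 5, 4, 3].
Degrees in G2: deg(0)=2, deg(1)=4, deg(2)=2, deg(3)=6, deg(4)=3, deg(5)=5, deg(6)=3, deg(7)=6, deg(8)=7, deg(9)=6, deg(10)=3, deg(11)=3.
Sorted degree sequence of G2: [7, 6, 6, 6, 5, 4, 3, 3, 3, 3, 2, 2].
The (sorted) degree sequence is an isomorphism invariant, so since G1 and G2 have different degree sequences they cannot be isomorphic.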